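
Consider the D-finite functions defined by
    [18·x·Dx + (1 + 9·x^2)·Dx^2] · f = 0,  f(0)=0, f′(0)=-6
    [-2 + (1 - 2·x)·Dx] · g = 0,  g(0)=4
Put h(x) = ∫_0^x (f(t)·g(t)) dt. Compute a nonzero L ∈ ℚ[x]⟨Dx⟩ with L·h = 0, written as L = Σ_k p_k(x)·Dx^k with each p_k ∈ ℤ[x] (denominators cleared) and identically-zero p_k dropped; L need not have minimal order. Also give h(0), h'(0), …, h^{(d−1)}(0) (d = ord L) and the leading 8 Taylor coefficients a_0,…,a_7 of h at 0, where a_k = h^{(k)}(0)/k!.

f: a_k = 0, -6, 0, 18, 0, -486/5, 0, 4374/7, …
g: a_k = 4, 8, 16, 32, 64, 128, 256, 512, …
Product ⇒ symmetric product L₀, ord ≤ 2.
∫: right-multiply L₀ by Dx.
L = 36·x·Dx + (4 - 18·x + 72·x^2)·Dx^2 + (-1 + 2·x - 9·x^2 + 18·x^3)·Dx^3  (order 3).
h: a_k = 0, 0, -12, -16, -6, -48/5, -404/5, -4848/35, …
ICs: h(0) = 0, h′(0) = 0, h′′(0) = -24.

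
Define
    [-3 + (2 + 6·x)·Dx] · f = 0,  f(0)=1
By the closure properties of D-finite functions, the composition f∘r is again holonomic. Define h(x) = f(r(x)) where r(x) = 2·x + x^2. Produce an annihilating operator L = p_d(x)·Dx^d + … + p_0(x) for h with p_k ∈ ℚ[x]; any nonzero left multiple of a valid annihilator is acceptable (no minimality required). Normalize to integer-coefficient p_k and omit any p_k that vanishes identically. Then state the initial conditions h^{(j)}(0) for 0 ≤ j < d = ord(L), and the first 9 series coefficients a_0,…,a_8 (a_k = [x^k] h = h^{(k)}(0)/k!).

f: a_k = 1, 3/2, -9/8, 27/16, -405/128, 1701/256, -15309/1024, 72171/2048, -2814669/32768, …
f∘r: x↦r, Dx↦Dx/r' in L_f ⇒ L₀.
L = (-3 - 3·x) + (1 + 6·x + 3·x^2)·Dx  (order 1).
h: a_k = 1, 3, -3, 9, -63/2, 243/2, -999/2, 4293/2, -76221/8, …
ICs: h(0) = 1.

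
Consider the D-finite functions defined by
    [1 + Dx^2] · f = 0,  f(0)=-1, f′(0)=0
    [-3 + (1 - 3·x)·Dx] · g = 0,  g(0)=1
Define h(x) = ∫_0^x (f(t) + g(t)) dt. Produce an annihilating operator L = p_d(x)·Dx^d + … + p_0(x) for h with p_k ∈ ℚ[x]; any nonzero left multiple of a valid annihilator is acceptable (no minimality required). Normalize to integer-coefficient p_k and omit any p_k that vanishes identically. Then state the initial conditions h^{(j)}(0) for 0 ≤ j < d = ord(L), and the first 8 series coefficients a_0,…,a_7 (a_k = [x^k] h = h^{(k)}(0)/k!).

f: a_k = -1, 0, 1/2, 0, -1/24, 0, 1/720, 0, …
g: a_k = 1, 3, 9, 27, 81, 243, 729, 2187, …
Sum ⇒ L₀ = lclm(L_f,L_g) in ℚ(x)⟨Dx⟩.
Integrate: L := L₀·Dx.
L = (-165 + 18·x - 27·x^2)·Dx + (19 - 63·x + 27·x^2 - 27·x^3)·Dx^2 + (-165 + 18·x - 27·x^2)·Dx^3 + (19 - 63·x + 27·x^2 - 27·x^3)·Dx^4  (order 4).
h: a_k = 0, 0, 3/2, 19/6, 27/4, 1943/120, 81/2, 74983/720, …
ICs: h(0) = 0, h′(0) = 0, h′′(0) = 3, h′′′(0) = 19.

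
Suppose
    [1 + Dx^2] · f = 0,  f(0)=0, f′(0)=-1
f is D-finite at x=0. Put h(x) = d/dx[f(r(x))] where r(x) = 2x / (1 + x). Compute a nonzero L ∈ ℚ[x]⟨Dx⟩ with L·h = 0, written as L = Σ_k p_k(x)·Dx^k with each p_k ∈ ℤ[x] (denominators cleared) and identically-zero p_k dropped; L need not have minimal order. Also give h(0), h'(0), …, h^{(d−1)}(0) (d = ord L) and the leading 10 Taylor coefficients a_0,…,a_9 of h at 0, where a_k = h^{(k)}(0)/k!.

f: a_k = 0, -1, 0, 1/6, 0, -1/120, 0, 1/5040, 0, -1/362880, …
Change of var in L_f (x↦r) gives L₀.
Derive L from L₀ (diff closure).
L = (10 + 12·x + 6·x^2) + (6 + 18·x + 18·x^2 + 6·x^3)·Dx + (1 + 4·x + 6·x^2 + 4·x^3 + x^4)·Dx^2  (order 2).
h: a_k = -2, 4, -2, -8, 86/3, -60, 4418/45, -6064/45, 49262/315, -9148/63, …
ICs: h(0) = -2, h′(0) = 4.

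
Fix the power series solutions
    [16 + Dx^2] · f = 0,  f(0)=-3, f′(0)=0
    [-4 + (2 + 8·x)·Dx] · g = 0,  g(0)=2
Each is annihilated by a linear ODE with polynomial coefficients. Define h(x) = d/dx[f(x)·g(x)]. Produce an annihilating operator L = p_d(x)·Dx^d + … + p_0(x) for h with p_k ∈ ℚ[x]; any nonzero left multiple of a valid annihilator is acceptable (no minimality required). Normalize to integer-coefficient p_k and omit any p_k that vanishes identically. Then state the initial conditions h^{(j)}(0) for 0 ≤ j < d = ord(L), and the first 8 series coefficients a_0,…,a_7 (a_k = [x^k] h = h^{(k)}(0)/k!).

f: a_k = -3, 0, 24, 0, -32, 0, 256/15, 0, …
g: a_k = 2, 4, -4, 8, -20, 56, -168, 528, …
L₀ := L_f ⊗_s L_g (sym. prod.), ord ≤ 2.
Derive L from L₀ (diff closure).
L = (212 + 2304·x + 8704·x^2 + 16384·x^3 + 16384·x^4) + (-4 - 144·x - 768·x^2 - 1024·x^3)·Dx + (7 + 88·x + 432·x^2 + 1024·x^3 + 1024·x^4)·Dx^2  (order 2).
h: a_k = -12, 120, 216, -400, -520, 5584/5, -44912/15, 1409504/105, …
ICs: h(0) = -12, h′(0) = 120.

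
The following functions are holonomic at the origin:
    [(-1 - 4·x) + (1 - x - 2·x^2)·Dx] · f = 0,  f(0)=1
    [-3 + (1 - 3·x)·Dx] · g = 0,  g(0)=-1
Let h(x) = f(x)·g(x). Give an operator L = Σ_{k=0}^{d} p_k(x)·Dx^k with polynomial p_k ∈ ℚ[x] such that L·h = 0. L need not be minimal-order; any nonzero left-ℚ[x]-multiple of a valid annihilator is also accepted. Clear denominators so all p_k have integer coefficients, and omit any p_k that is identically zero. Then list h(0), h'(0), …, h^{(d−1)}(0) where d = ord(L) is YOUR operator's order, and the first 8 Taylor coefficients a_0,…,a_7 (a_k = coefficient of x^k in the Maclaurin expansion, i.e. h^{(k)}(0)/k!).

f: a_k = 1, 1, 3, 5, 11, 21, 43, 85, …
g: a_k = -1, -3, -9, -27, -81, -243, -729, -2187, …
h₀=f·g: eliminate ⇒ L₀, order ≤ 1·1.
L = (-4 + 2·x + 18·x^2) + (1 - 4·x + x^2 + 6·x^3)·Dx  (order 1).
h: a_k = -1, -4, -15, -50, -161, -504, -1555, -4750, …
ICs: h(0) = -1.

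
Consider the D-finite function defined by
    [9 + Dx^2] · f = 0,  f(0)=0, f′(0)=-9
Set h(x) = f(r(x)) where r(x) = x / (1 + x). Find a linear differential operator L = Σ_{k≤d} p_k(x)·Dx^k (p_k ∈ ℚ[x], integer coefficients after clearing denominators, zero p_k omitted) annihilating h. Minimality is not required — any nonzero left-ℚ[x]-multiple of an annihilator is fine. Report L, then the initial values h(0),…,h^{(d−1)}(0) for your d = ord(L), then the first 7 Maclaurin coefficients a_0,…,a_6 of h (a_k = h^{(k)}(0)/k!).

f: a_k = 0, -9, 0, 27/2, 0, -243/40, 0, …
Substitute x→r, Dx→(1/r')Dx; clear ⇒ L₀.
L = 9 + (2 + 6·x + 6·x^2 + 2·x^3)·Dx + (1 + 4·x + 6·x^2 + 4·x^3 + x^4)·Dx^2  (order 2).
h: a_k = 0, -9, 9, 9/2, -63/2, 2637/40, -765/8, …
ICs: h(0) = 0, h′(0) = -9.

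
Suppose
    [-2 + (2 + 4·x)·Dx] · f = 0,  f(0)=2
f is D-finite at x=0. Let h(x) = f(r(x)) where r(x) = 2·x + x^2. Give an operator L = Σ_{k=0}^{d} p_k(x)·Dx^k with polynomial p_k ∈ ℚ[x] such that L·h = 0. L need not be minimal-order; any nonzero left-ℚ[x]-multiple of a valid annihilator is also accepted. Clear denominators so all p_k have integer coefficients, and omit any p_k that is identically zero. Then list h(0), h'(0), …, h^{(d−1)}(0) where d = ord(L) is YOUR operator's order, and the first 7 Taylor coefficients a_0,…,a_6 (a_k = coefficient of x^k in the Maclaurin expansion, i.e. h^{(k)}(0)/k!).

L = (-2 - 2·x) + (1 + 4·x + 2·x^2)·Dx  (order 1).
h: a_k = 2, 4, -2, 4, -9, 22, -57, …
ICs: h(0) = 2.

f: a_k = 2, 2, -1, 1, -5/4, 7/4, -21/8, …
f∘r: x↦r, Dx↦Dx/r' in L_f ⇒ L₀.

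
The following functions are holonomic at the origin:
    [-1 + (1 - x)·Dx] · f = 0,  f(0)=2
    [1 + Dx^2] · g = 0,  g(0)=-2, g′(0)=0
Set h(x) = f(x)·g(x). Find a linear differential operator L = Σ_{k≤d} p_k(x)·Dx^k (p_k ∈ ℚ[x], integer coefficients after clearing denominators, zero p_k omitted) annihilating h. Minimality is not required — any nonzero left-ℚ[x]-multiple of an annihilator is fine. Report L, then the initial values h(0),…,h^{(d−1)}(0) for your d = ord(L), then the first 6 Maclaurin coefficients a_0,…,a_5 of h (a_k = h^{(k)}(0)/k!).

f: a_k = 2, 2, 2, 2, 2, 2, …
g: a_k = -2, 0, 1, 0, -1/12, 0, …
f·g: L₀ = L_f ⊗_s L_g, ord ≤ 1·2.
L = (-1 + x) + 2·Dx + (-1 + x)·Dx^2  (order 2).
h: a_k = -4, -4, -2, -2, -13/6, -13/6, …
ICs: h(0) = -4, h′(0) = -4.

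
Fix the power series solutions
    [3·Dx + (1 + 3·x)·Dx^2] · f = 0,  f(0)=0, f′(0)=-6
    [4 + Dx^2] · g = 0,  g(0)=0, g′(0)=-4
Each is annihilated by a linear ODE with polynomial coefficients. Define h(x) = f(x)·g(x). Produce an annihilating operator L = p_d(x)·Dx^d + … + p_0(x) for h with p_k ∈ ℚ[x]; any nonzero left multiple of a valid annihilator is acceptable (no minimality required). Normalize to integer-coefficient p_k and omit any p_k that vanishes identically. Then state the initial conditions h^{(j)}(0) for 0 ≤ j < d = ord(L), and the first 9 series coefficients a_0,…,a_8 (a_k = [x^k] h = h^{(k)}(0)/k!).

L = (-1112 - 1248·x + 7344·x^2 + 27648·x^3 + 20736·x^4) + (-48 + 2160·x + 10368·x^2 + 10368·x^3)·Dx + (-250 + 240·x + 4968·x^2 + 13824·x^3 + 10368·x^4)·Dx^2 + (-12 + 540·x + 2592·x^2 + 2592·x^3)·Dx^3 + (7 + 138·x + 783·x^2 + 1728·x^3 + 1296·x^4)·Dx^4  (order 4).
h: a_k = 0, 0, 24, -36, 56, -138, 344, -4344/5, 47240/21, …
ICs: h(0) = 0, h′(0) = 0, h′′(0) = 48, h′′′(0) = -216.

f: a_k = 0, -6, 9, -18, 81/2, -486/5, 243, -4374/7, 6561/4, …
g: a_k = 0, -4, 0, 8/3, 0, -8/15, 0, 16/315, 0, …
h₀=f·g: eliminate ⇒ L₀, order ≤ 2·2.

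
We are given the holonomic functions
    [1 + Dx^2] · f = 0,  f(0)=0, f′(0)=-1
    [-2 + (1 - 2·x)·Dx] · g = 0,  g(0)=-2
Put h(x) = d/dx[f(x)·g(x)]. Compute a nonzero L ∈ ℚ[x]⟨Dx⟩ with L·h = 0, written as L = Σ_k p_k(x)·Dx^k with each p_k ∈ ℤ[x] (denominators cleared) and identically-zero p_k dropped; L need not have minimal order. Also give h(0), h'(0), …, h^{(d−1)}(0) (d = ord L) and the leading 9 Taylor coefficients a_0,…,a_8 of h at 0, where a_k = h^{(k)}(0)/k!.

L = (-7 - 4·x + 4·x^2) + (-4 + 8·x)·Dx + (1 - 4·x + 4·x^2)·Dx^2  (order 2).
h: a_k = 2, 8, 23, 184/3, 1841/12, 1841/5, 309287/360, 618574/315, 12724951/2880, …
ICs: h(0) = 2, h′(0) = 8.

f: a_k = 0, -1, 0, 1/6, 0, -1/120, 0, 1/5040, 0, …
g: a_k = -2, -4, -8, -16, -32, -64, -128, -256, -512, …
f·g: L₀ = L_f ⊗_s L_g, ord ≤ 2·1.
h=h₀': d/dx-closure on L₀ ⇒ L.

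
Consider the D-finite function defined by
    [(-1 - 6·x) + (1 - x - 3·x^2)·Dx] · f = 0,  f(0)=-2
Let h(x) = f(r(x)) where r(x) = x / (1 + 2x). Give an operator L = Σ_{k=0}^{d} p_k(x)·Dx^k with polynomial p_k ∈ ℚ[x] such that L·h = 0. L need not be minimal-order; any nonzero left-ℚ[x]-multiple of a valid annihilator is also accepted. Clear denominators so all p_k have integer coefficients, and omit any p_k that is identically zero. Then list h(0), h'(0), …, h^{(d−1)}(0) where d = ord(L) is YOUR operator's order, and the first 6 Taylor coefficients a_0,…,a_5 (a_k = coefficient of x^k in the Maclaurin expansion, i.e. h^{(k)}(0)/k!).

L = (1 + 8·x) + (-1 - 5·x - 5·x^2 + 2·x^3)·Dx  (order 1).
h: a_k = -2, -2, -4, 10, -34, 112, …
ICs: h(0) = -2.

f: a_k = -2, -2, -8, -14, -38, -80, …
f∘r: x↦r, Dx↦Dx/r' in L_f ⇒ L₀.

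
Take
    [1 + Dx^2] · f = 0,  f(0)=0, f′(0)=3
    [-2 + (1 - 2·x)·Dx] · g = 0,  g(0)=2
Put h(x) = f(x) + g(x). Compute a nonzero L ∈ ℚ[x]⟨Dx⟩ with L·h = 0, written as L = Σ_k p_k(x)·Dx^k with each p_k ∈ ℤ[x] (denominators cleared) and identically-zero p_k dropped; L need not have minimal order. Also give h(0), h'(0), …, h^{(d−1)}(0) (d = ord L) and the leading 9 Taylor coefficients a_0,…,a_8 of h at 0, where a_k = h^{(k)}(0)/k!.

f: a_k = 0, 3, 0, -1/2, 0, 1/40, 0, -1/1680, 0, …
g: a_k = 2, 4, 8, 16, 32, 64, 128, 256, 512, …
h₀=f+g: left-lcm gives L₀, ord ≤ 3.
L = (-50 + 8·x - 8·x^2) + (9 - 22·x + 12·x^2 - 8·x^3)·Dx + (-50 + 8·x - 8·x^2)·Dx^2 + (9 - 22·x + 12·x^2 - 8·x^3)·Dx^3  (order 3).
h: a_k = 2, 7, 8, 31/2, 32, 2561/40, 128, 430079/1680, 512, …
ICs: h(0) = 2, h′(0) = 7, h′′(0) = 16.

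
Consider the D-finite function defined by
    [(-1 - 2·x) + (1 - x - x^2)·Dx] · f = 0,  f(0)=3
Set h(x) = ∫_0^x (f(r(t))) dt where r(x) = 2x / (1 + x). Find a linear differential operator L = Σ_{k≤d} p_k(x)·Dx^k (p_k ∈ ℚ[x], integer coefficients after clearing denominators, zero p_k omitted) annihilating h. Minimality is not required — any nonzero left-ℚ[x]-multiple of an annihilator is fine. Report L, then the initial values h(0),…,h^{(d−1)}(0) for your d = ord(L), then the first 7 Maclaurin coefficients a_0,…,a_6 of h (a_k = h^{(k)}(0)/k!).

L = (2 + 10·x)·Dx + (-1 - x + 5·x^2 + 5·x^3)·Dx^2  (order 2).
h: a_k = 0, 3, 3, 6, 15/2, 18, 25, …
ICs: h(0) = 0, h′(0) = 3.

f: a_k = 3, 3, 6, 9, 15, 24, 39, …
f∘r: x↦r, Dx↦Dx/r' in L_f ⇒ L₀.
Integrate: L := L₀·Dx.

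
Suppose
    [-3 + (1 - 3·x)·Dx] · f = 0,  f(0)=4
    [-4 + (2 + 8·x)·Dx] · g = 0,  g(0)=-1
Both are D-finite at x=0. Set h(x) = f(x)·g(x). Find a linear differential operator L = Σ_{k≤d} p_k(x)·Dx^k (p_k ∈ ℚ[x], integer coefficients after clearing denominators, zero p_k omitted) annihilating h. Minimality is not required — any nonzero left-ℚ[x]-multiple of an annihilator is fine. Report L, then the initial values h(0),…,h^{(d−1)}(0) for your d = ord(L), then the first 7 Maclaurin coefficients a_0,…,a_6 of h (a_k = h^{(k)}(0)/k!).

L = (5 + 6·x) + (-1 - x + 12·x^2)·Dx  (order 1).
h: a_k = -4, -20, -52, -172, -476, -1540, -4284, …
ICs: h(0) = -4.

f: a_k = 4, 12, 36, 108, 324, 972, 2916, …
g: a_k = -1, -2, 2, -4, 10, -28, 84, …
h₀=f·g: eliminate ⇒ L₀, order ≤ 1·1.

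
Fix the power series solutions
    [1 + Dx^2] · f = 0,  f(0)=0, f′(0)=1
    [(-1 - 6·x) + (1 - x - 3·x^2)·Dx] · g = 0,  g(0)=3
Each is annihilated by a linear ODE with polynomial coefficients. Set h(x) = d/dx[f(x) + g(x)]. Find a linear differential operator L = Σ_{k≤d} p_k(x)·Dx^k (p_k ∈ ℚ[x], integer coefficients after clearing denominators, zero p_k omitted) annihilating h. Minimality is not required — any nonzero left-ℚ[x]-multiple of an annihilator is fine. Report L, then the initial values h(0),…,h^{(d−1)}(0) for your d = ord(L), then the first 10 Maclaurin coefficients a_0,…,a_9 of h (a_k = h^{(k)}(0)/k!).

f: a_k = 0, 1, 0, -1/6, 0, 1/120, 0, -1/5040, 0, 1/362880, …
g: a_k = 3, 3, 12, 21, 57, 120, 291, 651, 1524, 3477, …
h₀=f+g: left-lcm gives L₀, ord ≤ 3.
h=h₀': d/dx-closure on L₀ ⇒ L.
L = (464 + 2522·x + 8618·x^2 + 6330·x^3 + 9630·x^4 + 486·x^5 + 486·x^6) + (-43 - 249·x + 114·x^2 + 559·x^3 + 1500·x^4 + 1863·x^5 + 189·x^6 + 162·x^7)·Dx + (464 + 2522·x + 8618·x^2 + 6330·x^3 + 9630·x^4 + 486·x^5 + 486·x^6)·Dx^2 + (-43 - 249·x + 114·x^2 + 559·x^3 + 1500·x^4 + 1863·x^5 + 189·x^6 + 162·x^7)·Dx^3  (order 3).
h: a_k = 4, 24, 125/2, 228, 14401/24, 1746, 3281039/720, 12192, 1261733761/40320, 80490, …
ICs: h(0) = 4, h′(0) = 24, h′′(0) = 125.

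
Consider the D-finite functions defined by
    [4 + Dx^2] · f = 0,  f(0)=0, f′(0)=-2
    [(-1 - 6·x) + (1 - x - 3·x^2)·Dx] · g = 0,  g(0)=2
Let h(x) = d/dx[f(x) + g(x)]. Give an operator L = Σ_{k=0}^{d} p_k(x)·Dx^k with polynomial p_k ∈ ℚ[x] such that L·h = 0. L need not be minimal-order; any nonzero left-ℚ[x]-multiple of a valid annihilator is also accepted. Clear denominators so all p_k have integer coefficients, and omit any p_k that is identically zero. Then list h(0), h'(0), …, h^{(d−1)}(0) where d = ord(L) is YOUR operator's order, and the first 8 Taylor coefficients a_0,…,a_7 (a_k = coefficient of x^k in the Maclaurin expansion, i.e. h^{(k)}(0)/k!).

f: a_k = 0, -2, 0, 4/3, 0, -4/15, 0, 8/315, …
g: a_k = 2, 2, 8, 14, 38, 80, 194, 434, …
f+g: L₀ = lclm(L_f,L_g), ord ≤ 2+1.
h=h₀': d/dx-closure on L₀ ⇒ L.
L = (976 + 5056·x + 17104·x^2 + 11760·x^3 + 18720·x^4 + 3888·x^5 + 3888·x^6) + (-92 - 516·x + 372·x^2 + 1232·x^3 + 2280·x^4 + 3240·x^5 + 1512·x^6 + 1296·x^7)·Dx + (244 + 1264·x + 4276·x^2 + 2940·x^3 + 4680·x^4 + 972·x^5 + 972·x^6)·Dx^2 + (-23 - 129·x + 93·x^2 + 308·x^3 + 570·x^4 + 810·x^5 + 378·x^6 + 324·x^7)·Dx^3  (order 3).
h: a_k = 0, 16, 46, 152, 1196/3, 1164, 136718/45, 8128, …
ICs: h(0) = 0, h′(0) = 16, h′′(0) = 92.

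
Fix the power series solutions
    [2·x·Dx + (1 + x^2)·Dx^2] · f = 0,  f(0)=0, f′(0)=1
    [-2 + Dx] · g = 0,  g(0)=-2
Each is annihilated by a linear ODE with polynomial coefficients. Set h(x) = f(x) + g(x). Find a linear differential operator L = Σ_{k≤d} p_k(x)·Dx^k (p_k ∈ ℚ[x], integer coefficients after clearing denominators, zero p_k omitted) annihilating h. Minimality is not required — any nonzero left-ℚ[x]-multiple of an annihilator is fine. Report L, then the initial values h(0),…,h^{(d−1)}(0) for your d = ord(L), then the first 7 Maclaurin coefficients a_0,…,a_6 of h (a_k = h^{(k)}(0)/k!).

f: a_k = 0, 1, 0, -1/3, 0, 1/5, 0, …
g: a_k = -2, -4, -4, -8/3, -4/3, -8/15, -8/45, …
f+g: L₀ = lclm(L_f,L_g), ord ≤ 2+1.
L = (2 - 4·x - 6·x^2 - 4·x^3)·Dx + (-3 - x^2 - 2·x^4)·Dx^2 + (1 + x + 2·x^2 + x^3 + x^4)·Dx^3  (order 3).
h: a_k = -2, -3, -4, -3, -4/3, -1/3, -8/45, …
ICs: h(0) = -2, h′(0) = -3, h′′(0) = -8.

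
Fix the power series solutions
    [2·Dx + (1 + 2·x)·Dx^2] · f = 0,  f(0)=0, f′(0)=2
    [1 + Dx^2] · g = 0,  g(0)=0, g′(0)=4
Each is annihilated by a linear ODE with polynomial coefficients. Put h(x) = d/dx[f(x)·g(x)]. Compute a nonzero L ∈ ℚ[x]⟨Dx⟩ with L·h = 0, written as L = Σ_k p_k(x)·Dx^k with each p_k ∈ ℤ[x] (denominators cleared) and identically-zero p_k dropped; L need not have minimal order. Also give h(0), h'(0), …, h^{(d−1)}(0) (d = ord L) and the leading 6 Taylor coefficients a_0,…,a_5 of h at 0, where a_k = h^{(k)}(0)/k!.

f: a_k = 0, 2, -2, 8/3, -4, 32/5, …
g: a_k = 0, 4, 0, -2/3, 0, 1/30, …
L₀ := L_f ⊗_s L_g (sym. prod.), ord ≤ 4.
h=h₀': d/dx-closure on L₀ ⇒ L.
L = (-52 - 31·x - 87·x^2 - 96·x^3 - 8·x^4 + 48·x^5 + 16·x^6) + (-33 - 98·x - 80·x^2 + 80·x^4 + 32·x^5)·Dx + (-55 - 46·x - 110·x^2 - 96·x^3 + 32·x^4 + 96·x^5 + 32·x^6)·Dx^2 + (-33 - 98·x - 80·x^2 + 80·x^4 + 32·x^5)·Dx^3 + (-3 - 15·x - 23·x^2 + 40·x^4 + 48·x^5 + 16·x^6)·Dx^4  (order 4).
h: a_k = 0, 16, -24, 112/3, -220/3, 430/3, …
ICs: h(0) = 0, h′(0) = 16, h′′(0) = -48, h′′′(0) = 224.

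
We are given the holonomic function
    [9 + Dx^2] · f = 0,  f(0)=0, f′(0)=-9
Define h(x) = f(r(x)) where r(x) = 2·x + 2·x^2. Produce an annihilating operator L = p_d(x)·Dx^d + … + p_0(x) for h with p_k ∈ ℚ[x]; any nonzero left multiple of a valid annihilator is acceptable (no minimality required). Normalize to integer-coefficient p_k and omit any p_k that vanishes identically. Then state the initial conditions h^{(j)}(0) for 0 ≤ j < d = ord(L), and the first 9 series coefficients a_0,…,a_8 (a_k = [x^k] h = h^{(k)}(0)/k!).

L = (36 + 216·x + 432·x^2 + 288·x^3) - 2·Dx + (1 + 2·x)·Dx^2  (order 2).
h: a_k = 0, -18, -18, 108, 324, 648/5, -864, -62208/35, -3888/5, …
ICs: h(0) = 0, h′(0) = -18.

f: a_k = 0, -9, 0, 27/2, 0, -243/40, 0, 729/560, 0, …
L₀ from L_f via x↦r, Dx↦r'^{-1}Dx.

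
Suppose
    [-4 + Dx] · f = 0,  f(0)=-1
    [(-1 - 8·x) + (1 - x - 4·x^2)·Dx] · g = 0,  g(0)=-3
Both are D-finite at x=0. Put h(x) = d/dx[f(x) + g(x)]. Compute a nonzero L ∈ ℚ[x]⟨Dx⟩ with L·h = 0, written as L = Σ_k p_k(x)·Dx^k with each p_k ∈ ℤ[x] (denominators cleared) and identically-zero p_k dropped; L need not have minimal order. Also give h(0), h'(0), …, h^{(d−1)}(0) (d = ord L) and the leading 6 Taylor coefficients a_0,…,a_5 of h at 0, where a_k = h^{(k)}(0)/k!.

f: a_k = -1, -4, -8, -32/3, -32/3, -128/15, …
g: a_k = -3, -3, -15, -27, -87, -195, …
Weyl lclm of L_f,L_g ⇒ L₀ (ord ≤ 2).
Derive L from L₀ (diff closure).
L = (28 + 848·x + 896·x^2 + 4608·x^3 + 3072·x^4) + (-19 - 192·x - 472·x^2 - 1152·x^3 + 640·x^4 + 1024·x^5)·Dx + (3 - 5·x + 62·x^2 - 352·x^4 - 256·x^5)·Dx^2  (order 2).
h: a_k = -7, -46, -113, -1172/3, -3053/3, -49382/15, …
ICs: h(0) = -7, h′(0) = -46.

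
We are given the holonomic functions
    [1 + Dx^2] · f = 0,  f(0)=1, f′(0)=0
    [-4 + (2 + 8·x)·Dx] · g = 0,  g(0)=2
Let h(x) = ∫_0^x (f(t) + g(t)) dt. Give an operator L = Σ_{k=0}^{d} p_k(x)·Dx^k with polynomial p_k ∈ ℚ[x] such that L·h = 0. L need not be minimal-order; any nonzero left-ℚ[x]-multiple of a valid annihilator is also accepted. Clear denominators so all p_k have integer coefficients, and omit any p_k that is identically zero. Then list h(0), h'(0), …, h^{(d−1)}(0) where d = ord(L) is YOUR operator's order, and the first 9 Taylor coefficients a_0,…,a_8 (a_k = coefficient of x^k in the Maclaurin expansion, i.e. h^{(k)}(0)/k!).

L = (-26 - 16·x - 32·x^2)·Dx + (-3 - 4·x + 48·x^2 + 64·x^3)·Dx^2 + (-26 - 16·x - 32·x^2)·Dx^3 + (-3 - 4·x + 48·x^2 + 64·x^3)·Dx^4  (order 4).
h: a_k = 0, 3, 2, -3/2, 2, -479/120, 28/3, -120961/5040, 66, …
ICs: h(0) = 0, h′(0) = 3, h′′(0) = 4, h′′′(0) = -9.

f: a_k = 1, 0, -1/2, 0, 1/24, 0, -1/720, 0, 1/40320, …
g: a_k = 2, 4, -4, 8, -20, 56, -168, 528, -1716, …
L₀ := lclm(L_f,L_g); ord L₀ ≤ 2+1.
h=∫h₀ ⇒ L = L₀·Dx.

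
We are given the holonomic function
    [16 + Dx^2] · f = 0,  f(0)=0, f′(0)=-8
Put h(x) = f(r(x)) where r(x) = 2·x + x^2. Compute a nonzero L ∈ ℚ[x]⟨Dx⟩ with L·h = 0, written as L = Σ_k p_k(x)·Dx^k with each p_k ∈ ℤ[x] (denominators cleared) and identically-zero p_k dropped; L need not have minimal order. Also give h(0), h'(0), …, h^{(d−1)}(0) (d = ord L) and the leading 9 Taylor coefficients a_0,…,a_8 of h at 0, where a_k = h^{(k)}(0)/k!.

f: a_k = 0, -8, 0, 64/3, 0, -256/15, 0, 2048/315, 0, …
f∘r: x↦r, Dx↦Dx/r' in L_f ⇒ L₀.
L = (64 + 192·x + 192·x^2 + 64·x^3) - Dx + (1 + x)·Dx^2  (order 2).
h: a_k = 0, -16, -8, 512/3, 256, -6272/15, -1344, -167936/315, 100352/45, …
ICs: h(0) = 0, h′(0) = -16.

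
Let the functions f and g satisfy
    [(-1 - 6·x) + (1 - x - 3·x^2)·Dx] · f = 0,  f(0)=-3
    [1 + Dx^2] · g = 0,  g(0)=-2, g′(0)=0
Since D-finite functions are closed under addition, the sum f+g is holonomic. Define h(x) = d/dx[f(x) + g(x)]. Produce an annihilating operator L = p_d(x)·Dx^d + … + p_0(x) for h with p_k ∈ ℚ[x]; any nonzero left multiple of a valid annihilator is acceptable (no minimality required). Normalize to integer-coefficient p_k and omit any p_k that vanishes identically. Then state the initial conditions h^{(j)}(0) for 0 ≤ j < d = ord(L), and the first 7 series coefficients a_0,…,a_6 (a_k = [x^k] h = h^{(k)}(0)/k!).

L = (464 + 2522·x + 8618·x^2 + 6330·x^3 + 9630·x^4 + 486·x^5 + 486·x^6) + (-43 - 249·x + 114·x^2 + 559·x^3 + 1500·x^4 + 1863·x^5 + 189·x^6 + 162·x^7)·Dx + (464 + 2522·x + 8618·x^2 + 6330·x^3 + 9630·x^4 + 486·x^5 + 486·x^6)·Dx^2 + (-43 - 249·x + 114·x^2 + 559·x^3 + 1500·x^4 + 1863·x^5 + 189·x^6 + 162·x^7)·Dx^3  (order 3).
h: a_k = -3, -22, -63, -685/3, -600, -104759/60, -4557, …
ICs: h(0) = -3, h′(0) = -22, h′′(0) = -126.

f: a_k = -3, -3, -12, -21, -57, -120, -291, …
g: a_k = -2, 0, 1, 0, -1/12, 0, 1/360, …
L₀ := lclm(L_f,L_g); ord L₀ ≤ 1+2.
h=h₀': d/dx-closure on L₀ ⇒ L.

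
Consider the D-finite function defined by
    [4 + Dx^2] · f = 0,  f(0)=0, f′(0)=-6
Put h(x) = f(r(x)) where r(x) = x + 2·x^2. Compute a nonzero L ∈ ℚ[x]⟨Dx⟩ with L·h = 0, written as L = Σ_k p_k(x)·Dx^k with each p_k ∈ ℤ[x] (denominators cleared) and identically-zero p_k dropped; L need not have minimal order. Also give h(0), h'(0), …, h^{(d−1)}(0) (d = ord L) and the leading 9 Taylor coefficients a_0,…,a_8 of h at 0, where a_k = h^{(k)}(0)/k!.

L = (4 + 48·x + 192·x^2 + 256·x^3) - 4·Dx + (1 + 4·x)·Dx^2  (order 2).
h: a_k = 0, -6, -12, 4, 24, 236/5, 24, -3352/105, -944/15, …
ICs: h(0) = 0, h′(0) = -6.

f: a_k = 0, -6, 0, 4, 0, -4/5, 0, 8/105, 0, …
Substitute x→r, Dx→(1/r')Dx; clear ⇒ L₀.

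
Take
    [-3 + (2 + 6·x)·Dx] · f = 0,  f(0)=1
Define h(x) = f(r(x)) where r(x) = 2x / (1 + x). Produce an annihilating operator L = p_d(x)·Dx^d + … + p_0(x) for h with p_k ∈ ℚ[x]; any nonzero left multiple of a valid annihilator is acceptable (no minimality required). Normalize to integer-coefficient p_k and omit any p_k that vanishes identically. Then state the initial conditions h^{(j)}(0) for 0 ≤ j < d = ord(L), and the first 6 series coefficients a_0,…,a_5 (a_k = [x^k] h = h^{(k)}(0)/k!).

L = -3 + (1 + 8·x + 7·x^2)·Dx  (order 1).
h: a_k = 1, 3, -15/2, 51/2, -861/8, 4137/8, …
ICs: h(0) = 1.

f: a_k = 1, 3/2, -9/8, 27/16, -405/128, 1701/256, …
Change of var in L_f (x↦r) gives L₀.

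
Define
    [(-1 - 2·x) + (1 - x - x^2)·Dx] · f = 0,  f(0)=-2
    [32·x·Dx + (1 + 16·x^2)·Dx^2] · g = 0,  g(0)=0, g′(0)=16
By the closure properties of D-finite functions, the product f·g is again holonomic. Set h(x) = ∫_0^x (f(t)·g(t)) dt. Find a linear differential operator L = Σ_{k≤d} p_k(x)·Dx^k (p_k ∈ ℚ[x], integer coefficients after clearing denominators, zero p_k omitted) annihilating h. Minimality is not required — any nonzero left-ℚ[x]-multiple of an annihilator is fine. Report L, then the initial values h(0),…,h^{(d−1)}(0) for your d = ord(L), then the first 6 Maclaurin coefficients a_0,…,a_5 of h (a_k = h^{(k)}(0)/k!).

f: a_k = -2, -2, -4, -6, -10, -16, …
g: a_k = 0, 16, 0, -256/3, 0, 4096/5, …
Product ⇒ symmetric product L₀, ord ≤ 2.
∫: right-multiply L₀ by Dx.
L = (2 + 32·x + 96·x^2)·Dx + (2 - 28·x + 64·x^2 + 96·x^3)·Dx^2 + (-1 + x - 15·x^2 + 16·x^3 + 16·x^4)·Dx^3  (order 3).
h: a_k = 0, 0, -16, -32/3, 80/3, 224/15, …
ICs: h(0) = 0, h′(0) = 0, h′′(0) = -32.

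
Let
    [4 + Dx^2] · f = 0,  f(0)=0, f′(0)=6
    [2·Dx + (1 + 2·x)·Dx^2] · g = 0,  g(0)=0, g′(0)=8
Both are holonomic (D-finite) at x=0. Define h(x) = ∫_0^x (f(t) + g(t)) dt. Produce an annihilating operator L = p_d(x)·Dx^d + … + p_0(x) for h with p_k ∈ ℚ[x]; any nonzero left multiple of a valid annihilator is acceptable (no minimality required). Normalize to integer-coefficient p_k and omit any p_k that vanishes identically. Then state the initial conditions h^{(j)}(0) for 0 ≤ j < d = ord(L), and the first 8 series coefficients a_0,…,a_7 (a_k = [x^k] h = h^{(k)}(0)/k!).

L = (56 + 32·x + 32·x^2)·Dx^2 + (12 + 40·x + 48·x^2 + 32·x^3)·Dx^3 + (14 + 8·x + 8·x^2)·Dx^4 + (3 + 10·x + 12·x^2 + 8·x^3)·Dx^5  (order 5).
h: a_k = 0, 0, 7, -8/3, 5/3, -16/5, 22/5, -128/21, …
ICs: h(0) = 0, h′(0) = 0, h′′(0) = 14, h′′′(0) = -16, h′′′′(0) = 40.

f: a_k = 0, 6, 0, -4, 0, 4/5, 0, -8/105, …
g: a_k = 0, 8, -8, 32/3, -16, 128/5, -128/3, 512/7, …
L₀ := lclm(L_f,L_g); ord L₀ ≤ 2+2.
h=∫h₀ ⇒ L = L₀·Dx.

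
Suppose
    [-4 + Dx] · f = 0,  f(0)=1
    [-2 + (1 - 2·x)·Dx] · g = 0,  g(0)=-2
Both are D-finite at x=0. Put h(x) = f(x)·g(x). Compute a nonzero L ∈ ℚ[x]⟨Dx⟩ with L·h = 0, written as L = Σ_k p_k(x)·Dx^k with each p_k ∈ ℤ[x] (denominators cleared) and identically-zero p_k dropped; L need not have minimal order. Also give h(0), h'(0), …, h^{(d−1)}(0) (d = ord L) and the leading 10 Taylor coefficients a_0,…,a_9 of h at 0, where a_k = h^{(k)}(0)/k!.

f: a_k = 1, 4, 8, 32/3, 32/3, 128/15, 256/45, 1024/315, 512/315, 2048/2835, …
g: a_k = -2, -4, -8, -16, -32, -64, -128, -256, -512, -1024, …
h₀=f·g: eliminate ⇒ L₀, order ≤ 1·1.
L = (6 - 8·x) + (-1 + 2·x)·Dx  (order 1).
h: a_k = -2, -12, -40, -304/3, -224, -6976/15, -42368/45, -39680/21, -1191424/315, -21449728/2835, …
ICs: h(0) = -2.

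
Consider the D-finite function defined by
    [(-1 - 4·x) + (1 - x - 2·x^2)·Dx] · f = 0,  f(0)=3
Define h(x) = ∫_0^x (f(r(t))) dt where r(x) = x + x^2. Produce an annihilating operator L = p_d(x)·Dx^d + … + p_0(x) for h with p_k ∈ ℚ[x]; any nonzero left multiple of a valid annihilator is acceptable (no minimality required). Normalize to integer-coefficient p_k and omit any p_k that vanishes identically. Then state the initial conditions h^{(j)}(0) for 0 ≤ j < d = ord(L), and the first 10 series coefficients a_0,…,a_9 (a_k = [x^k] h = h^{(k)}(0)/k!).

f: a_k = 3, 3, 9, 15, 33, 63, 129, 255, 513, 1023, …
f∘r: x↦r, Dx↦Dx/r' in L_f ⇒ L₀.
Integrate: L := L₀·Dx.
L = (1 + 6·x + 12·x^2 + 8·x^3)·Dx + (-1 + x + 3·x^2 + 4·x^3 + 2·x^4)·Dx^2  (order 2).
h: a_k = 0, 3, 3/2, 4, 33/4, 87/5, 40, 657/7, 1791/8, 544, …
ICs: h(0) = 0, h′(0) = 3.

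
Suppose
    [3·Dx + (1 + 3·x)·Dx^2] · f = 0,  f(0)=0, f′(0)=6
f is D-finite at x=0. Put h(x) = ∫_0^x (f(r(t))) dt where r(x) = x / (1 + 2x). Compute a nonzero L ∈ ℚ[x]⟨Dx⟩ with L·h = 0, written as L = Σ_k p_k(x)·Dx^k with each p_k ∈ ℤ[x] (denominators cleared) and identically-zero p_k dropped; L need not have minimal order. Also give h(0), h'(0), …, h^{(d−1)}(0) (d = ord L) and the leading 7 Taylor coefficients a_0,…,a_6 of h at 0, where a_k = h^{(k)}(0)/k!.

f: a_k = 0, 6, -9, 18, -81/2, 486/5, -243, …
Substitute x→r, Dx→(1/r')Dx; clear ⇒ L₀.
∫: right-multiply L₀ by Dx.
L = (7 + 20·x)·Dx^2 + (1 + 7·x + 10·x^2)·Dx^3  (order 3).
h: a_k = 0, 0, 3, -7, 39/2, -609/10, 1031/5, …
ICs: h(0) = 0, h′(0) = 0, h′′(0) = 6.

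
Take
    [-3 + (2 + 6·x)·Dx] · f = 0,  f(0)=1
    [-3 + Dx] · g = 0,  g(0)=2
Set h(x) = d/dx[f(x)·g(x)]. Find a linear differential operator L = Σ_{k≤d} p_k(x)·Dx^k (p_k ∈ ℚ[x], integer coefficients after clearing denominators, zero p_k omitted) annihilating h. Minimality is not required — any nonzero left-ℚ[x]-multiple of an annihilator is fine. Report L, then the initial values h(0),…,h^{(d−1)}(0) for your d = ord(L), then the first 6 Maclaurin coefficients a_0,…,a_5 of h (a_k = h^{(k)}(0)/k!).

L = (7 + 36·x + 36·x^2) + (-2 - 10·x - 12·x^2)·Dx  (order 1).
h: a_k = 9, 63/2, 459/8, 891/16, 8667/128, -21627/1280, …
ICs: h(0) = 9.

f: a_k = 1, 3/2, -9/8, 27/16, -405/128, 1701/256, …
g: a_k = 2, 6, 9, 9, 27/4, 81/20, …
Sym-product of L_f,L_g gives L₀ (≤ ord 1).
Derive L from L₀ (diff closure).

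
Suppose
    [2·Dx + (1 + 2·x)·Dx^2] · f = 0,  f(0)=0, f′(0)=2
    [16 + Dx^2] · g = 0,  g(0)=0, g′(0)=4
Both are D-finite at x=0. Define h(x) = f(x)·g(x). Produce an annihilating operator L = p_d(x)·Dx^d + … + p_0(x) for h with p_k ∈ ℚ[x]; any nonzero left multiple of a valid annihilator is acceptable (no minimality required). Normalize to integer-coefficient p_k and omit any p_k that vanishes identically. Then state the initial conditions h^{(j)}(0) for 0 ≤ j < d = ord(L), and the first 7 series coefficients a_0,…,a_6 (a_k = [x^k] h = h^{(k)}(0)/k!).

L = (2688 + 27648·x + 93184·x^2 + 131072·x^3 + 65536·x^4) + (896 + 5888·x + 12288·x^2 + 8192·x^3)·Dx + (408 + 3712·x + 11904·x^2 + 16384·x^3 + 8192·x^4)·Dx^2 + (56 + 368·x + 768·x^2 + 512·x^3)·Dx^3 + (15 + 124·x + 380·x^2 + 512·x^3 + 256·x^4)·Dx^4  (order 4).
h: a_k = 0, 0, 8, -8, -32/3, 16/3, 128/9, …
ICs: h(0) = 0, h′(0) = 0, h′′(0) = 16, h′′′(0) = -48.

f: a_k = 0, 2, -2, 8/3, -4, 32/5, -32/3, …
g: a_k = 0, 4, 0, -32/3, 0, 128/15, 0, …
Product ⇒ symmetric product L₀, ord ≤ 4.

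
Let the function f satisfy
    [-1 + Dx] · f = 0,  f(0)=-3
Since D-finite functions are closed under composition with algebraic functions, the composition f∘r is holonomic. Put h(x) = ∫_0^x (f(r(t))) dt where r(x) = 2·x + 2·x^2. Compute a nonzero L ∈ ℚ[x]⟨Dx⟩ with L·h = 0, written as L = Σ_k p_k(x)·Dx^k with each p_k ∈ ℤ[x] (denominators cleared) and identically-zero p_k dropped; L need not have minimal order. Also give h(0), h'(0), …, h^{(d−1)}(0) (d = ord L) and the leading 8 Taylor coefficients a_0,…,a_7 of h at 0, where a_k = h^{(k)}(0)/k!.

L = (-2 - 4·x)·Dx + Dx^2  (order 2).
h: a_k = 0, -3, -3, -4, -4, -4, -52/15, -304/105, …
ICs: h(0) = 0, h′(0) = -3.

f: a_k = -3, -3, -3/2, -1/2, -1/8, -1/40, -1/240, -1/1680, …
f∘r: x↦r, Dx↦Dx/r' in L_f ⇒ L₀.
∫: right-multiply L₀ by Dx.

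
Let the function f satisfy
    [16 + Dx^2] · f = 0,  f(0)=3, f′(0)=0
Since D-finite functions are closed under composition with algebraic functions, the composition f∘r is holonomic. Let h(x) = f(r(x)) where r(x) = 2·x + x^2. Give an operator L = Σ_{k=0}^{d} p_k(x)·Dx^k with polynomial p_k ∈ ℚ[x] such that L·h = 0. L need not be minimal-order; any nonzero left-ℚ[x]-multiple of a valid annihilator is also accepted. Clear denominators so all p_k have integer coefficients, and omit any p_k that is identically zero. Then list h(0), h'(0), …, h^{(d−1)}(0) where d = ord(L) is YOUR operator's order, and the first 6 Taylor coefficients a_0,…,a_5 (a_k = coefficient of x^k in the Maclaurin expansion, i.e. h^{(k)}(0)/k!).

L = (64 + 192·x + 192·x^2 + 64·x^3) - Dx + (1 + x)·Dx^2  (order 2).
h: a_k = 3, 0, -96, -96, 488, 1024, …
ICs: h(0) = 3, h′(0) = 0.

f: a_k = 3, 0, -24, 0, 32, 0, …
Change of var in L_f (x↦r) gives L₀.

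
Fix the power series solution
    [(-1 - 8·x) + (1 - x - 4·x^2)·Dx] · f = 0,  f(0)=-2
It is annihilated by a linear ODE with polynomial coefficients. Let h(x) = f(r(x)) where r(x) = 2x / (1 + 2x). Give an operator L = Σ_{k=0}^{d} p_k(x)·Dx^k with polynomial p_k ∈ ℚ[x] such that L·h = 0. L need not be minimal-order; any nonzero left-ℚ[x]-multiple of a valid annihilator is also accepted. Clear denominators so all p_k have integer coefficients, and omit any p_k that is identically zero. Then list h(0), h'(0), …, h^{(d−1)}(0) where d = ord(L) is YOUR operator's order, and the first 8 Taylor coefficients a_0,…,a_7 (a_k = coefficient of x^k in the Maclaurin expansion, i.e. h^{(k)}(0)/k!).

f: a_k = -2, -2, -10, -18, -58, -130, -362, -882, …
Change of var in L_f (x↦r) gives L₀.
L = (2 + 36·x) + (-1 - 4·x + 12·x^2 + 32·x^3)·Dx  (order 1).
h: a_k = -2, -4, -32, 0, -512, 1024, -10240, 36864, …
ICs: h(0) = -2.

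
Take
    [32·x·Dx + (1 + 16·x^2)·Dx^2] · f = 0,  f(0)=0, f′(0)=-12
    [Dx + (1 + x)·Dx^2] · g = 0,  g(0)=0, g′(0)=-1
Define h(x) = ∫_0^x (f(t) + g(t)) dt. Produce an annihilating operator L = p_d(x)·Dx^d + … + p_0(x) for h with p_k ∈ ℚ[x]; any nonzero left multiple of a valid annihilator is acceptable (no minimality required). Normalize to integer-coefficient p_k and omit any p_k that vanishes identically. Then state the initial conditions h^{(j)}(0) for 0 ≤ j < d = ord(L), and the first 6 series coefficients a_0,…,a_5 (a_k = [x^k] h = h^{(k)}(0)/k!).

f: a_k = 0, -12, 0, 64, 0, -3072/5, …
g: a_k = 0, -1, 1/2, -1/3, 1/4, -1/5, …
Sum ⇒ L₀ = lclm(L_f,L_g) in ℚ(x)⟨Dx⟩.
h=∫h₀ ⇒ L = L₀·Dx.
L = (-32 - 96·x + 1536·x^2 + 512·x^3)·Dx^2 + (-34 - 64·x + 1440·x^2 + 3072·x^3 + 1024·x^4)·Dx^3 + (-1 + 31·x + 32·x^2 + 512·x^3 + 768·x^4 + 256·x^5)·Dx^4  (order 4).
h: a_k = 0, 0, -13/2, 1/6, 191/12, 1/20, …
ICs: h(0) = 0, h′(0) = 0, h′′(0) = -13, h′′′(0) = 1.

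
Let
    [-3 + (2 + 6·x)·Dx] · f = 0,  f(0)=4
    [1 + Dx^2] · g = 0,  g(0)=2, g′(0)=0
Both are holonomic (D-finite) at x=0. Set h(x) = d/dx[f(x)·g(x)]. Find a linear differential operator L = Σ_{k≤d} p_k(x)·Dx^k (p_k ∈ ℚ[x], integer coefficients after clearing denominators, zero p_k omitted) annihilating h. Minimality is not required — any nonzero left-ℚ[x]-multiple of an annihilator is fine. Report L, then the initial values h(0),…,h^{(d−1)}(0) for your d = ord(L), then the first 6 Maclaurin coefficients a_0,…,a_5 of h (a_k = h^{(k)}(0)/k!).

f: a_k = 4, 6, -9/2, 27/4, -405/32, 1701/64, …
g: a_k = 2, 0, -1, 0, 1/12, 0, …
L₀ := L_f ⊗_s L_g (sym. prod.), ord ≤ 2.
Derive L from L₀ (diff closure).
L = (133 + 2352·x + 4104·x^2 + 1728·x^3 + 1296·x^4) + (276 + 540·x - 1296·x^2 - 1296·x^3)·Dx + (124 + 840·x + 1836·x^2 + 1728·x^3 + 1296·x^4)·Dx^2  (order 2).
h: a_k = 12, -26, 45/2, -983/12, 7505/32, -618229/960, …
ICs: h(0) = 12, h′(0) = -26.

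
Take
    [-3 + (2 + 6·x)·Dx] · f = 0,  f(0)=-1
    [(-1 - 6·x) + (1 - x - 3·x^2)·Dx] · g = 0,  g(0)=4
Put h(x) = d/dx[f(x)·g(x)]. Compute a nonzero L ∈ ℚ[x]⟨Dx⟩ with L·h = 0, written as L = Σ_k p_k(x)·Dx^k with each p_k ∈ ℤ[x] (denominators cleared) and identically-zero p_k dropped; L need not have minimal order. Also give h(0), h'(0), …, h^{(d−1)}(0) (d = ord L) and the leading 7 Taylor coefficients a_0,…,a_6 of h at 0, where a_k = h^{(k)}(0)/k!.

L = (35 + 378·x + 1053·x^2 + 1350·x^3 + 1215·x^4) + (-10 - 50·x - 54·x^2 + 162·x^3 + 594·x^4 + 486·x^5)·Dx  (order 1).
h: a_k = -10, -35, -651/4, -3011/8, -90695/64, -388533/128, -5365703/512, …
ICs: h(0) = -10.

f: a_k = -1, -3/2, 9/8, -27/16, 405/128, -1701/256, 15309/1024, …
g: a_k = 4, 4, 16, 28, 76, 160, 388, …
Sym-product of L_f,L_g gives L₀ (≤ ord 1).
h=h₀': d/dx-closure on L₀ ⇒ L.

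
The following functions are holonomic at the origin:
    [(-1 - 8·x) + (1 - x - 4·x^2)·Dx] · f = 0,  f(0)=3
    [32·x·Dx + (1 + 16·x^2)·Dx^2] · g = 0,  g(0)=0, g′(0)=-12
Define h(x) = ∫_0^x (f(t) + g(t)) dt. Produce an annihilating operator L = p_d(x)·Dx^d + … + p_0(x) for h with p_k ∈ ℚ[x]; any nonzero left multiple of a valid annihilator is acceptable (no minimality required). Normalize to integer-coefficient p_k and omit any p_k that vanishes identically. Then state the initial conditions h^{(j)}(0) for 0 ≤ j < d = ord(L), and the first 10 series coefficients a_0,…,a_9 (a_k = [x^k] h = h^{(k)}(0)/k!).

L = (-160 + 640·x + 14848·x^2 + 36864·x^3 + 178176·x^4 + 98304·x^6)·Dx^2 + (43 + 336·x + 16·x^2 + 3072·x^3 + 35072·x^4 + 124928·x^5 + 12288·x^6 + 98304·x^7)·Dx^3 + (-5 - 23·x - 272·x^2 - 16·x^3 - 2368·x^4 + 5888·x^5 + 12288·x^6 + 4096·x^7 + 16384·x^8)·Dx^4  (order 4).
h: a_k = 0, 3, -9/2, 5, 91/4, 87/5, -699/10, 543/7, 58413/56, 1165/3, …
ICs: h(0) = 0, h′(0) = 3, h′′(0) = -9, h′′′(0) = 30.

f: a_k = 3, 3, 15, 27, 87, 195, 543, 1323, 3495, 8787, …
g: a_k = 0, -12, 0, 64, 0, -3072/5, 0, 49152/7, 0, -262144/3, …
f+g: L₀ = lclm(L_f,L_g), ord ≤ 1+2.
Integrate: L := L₀·Dx.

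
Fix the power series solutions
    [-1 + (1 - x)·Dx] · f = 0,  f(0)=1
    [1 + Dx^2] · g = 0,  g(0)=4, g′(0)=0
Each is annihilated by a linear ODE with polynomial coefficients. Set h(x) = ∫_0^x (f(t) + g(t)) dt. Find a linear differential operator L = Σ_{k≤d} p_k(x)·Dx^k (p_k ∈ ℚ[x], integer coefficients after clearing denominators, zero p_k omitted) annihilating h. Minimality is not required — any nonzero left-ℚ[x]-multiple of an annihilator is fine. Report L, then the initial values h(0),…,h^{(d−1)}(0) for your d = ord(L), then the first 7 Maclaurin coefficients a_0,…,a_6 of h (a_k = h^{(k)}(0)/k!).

L = (7 - 2·x + x^2)·Dx + (-3 + 5·x - 3·x^2 + x^3)·Dx^2 + (7 - 2·x + x^2)·Dx^3 + (-3 + 5·x - 3·x^2 + x^3)·Dx^4  (order 4).
h: a_k = 0, 5, 1/2, -1/3, 1/4, 7/30, 1/6, …
ICs: h(0) = 0, h′(0) = 5, h′′(0) = 1, h′′′(0) = -2.

f: a_k = 1, 1, 1, 1, 1, 1, 1, …
g: a_k = 4, 0, -2, 0, 1/6, 0, -1/180, …
L₀ := lclm(L_f,L_g); ord L₀ ≤ 1+2.
h=∫₀ˣh₀: take L = L₀·Dx.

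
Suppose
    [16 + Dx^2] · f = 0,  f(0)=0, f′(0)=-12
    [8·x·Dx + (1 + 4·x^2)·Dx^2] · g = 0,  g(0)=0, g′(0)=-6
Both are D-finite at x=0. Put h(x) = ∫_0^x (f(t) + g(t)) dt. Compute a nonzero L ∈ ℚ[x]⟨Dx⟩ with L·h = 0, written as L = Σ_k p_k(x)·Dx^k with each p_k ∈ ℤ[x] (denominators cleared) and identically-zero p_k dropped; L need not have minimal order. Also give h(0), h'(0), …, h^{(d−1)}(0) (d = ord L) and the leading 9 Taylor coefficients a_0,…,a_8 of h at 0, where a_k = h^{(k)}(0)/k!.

f: a_k = 0, -12, 0, 32, 0, -128/5, 0, 1024/105, 0, …
g: a_k = 0, -6, 0, 8, 0, -96/5, 0, 384/7, 0, …
Weyl lclm of L_f,L_g ⇒ L₀ (ord ≤ 4).
∫: right-multiply L₀ by Dx.
L = (-512·x + 5120·x^3 + 4096·x^5)·Dx^2 + (16 + 512·x^2 + 2304·x^4 + 2048·x^6)·Dx^3 + (-32·x + 320·x^3 + 256·x^5)·Dx^4 + (1 + 32·x^2 + 144·x^4 + 128·x^6)·Dx^5  (order 5).
h: a_k = 0, 0, -9, 0, 10, 0, -112/15, 0, 848/105, …
ICs: h(0) = 0, h′(0) = 0, h′′(0) = -18, h′′′(0) = 0, h′′′′(0) = 240.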